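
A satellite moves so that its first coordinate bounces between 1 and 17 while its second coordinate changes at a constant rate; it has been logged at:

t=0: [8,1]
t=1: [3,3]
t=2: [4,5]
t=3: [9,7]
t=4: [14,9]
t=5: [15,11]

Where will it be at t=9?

[7,19]

The first coordinate travels 5 per step and bounces off the walls at 1 and 17.
  step 6: 15 → 10
  step 7: 10 → 5
  step 8: 5 → 2
  step 9: 2 → 7
The second coordinate changes by +2 each step: at step 9 it is 19.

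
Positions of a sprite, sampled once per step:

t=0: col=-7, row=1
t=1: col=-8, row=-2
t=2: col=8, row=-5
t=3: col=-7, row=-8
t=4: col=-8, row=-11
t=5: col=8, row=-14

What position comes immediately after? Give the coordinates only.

col=-7, row=-17

Col: cycles through -7, -8, 8 every 3 steps. Step 6 lands at position 0 of the cycle → -7.
Row: linear, -3 per step → -17 at step 6.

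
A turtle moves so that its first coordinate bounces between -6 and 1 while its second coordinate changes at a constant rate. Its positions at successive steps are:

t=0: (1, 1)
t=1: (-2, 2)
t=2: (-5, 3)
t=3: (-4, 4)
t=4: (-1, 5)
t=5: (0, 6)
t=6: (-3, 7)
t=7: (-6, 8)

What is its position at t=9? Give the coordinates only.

The first coordinate reflects between -6 and 1, moving 3 per step.
  step 8: -6 → -3
  step 9: -3 → 0
The second coordinate changes by +1 each step: at step 9 it is 10.

(0, 10)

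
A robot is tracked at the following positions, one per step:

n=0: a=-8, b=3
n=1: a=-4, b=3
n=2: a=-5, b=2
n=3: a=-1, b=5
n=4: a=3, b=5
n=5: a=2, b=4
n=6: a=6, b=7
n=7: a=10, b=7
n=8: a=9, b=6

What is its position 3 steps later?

Step-to-step displacements: (+4, +0), (-1, -1), (+4, +3), (+4, +0), (-1, -1), (+4, +3), (+4, +0), (-1, -1) — a repeating cycle of length 3.
step 9: apply (+4, +3) → a=13, b=9
step 10: apply (+4, +0) → a=17, b=9
step 11: apply (-1, -1) → a=16, b=8

a=16, b=8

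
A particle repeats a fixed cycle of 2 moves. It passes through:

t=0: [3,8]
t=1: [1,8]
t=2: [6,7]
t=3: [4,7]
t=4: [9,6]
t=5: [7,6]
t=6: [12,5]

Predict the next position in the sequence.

Differencing gives [-2,+0], [+5,-1], [-2,+0], [+5,-1], [-2,+0], [+5,-1]. This is the pattern [-2,+0], [+5,-1] repeated.
step 7: apply [-2,+0] → [10,5]

[10,5]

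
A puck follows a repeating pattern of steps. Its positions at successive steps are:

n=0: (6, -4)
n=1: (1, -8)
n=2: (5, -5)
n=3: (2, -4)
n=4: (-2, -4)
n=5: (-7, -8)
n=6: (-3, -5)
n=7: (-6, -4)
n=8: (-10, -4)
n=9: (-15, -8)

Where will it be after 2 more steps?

Differencing gives (-5, -4), (+4, +3), (-3, +1), (-4, +0), (-5, -4), (+4, +3), (-3, +1), (-4, +0), (-5, -4). This is the pattern (-5, -4), (+4, +3), (-3, +1), (-4, +0) repeated.
step 10: apply (+4, +3) → (-11, -5)
step 11: apply (-3, +1) → (-14, -4)

(-14, -4)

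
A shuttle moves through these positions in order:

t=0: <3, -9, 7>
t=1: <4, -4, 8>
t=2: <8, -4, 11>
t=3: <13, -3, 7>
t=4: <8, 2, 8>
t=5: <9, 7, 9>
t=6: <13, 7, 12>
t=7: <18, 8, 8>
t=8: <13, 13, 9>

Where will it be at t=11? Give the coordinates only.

The moves between consecutive positions are <+1, +5, +1>, <+4, +0, +3>, <+5, +1, -4>, <-5, +5, +1>, <+1, +5, +1>, <+4, +0, +3>, <+5, +1, -4>, <-5, +5, +1>; they repeat the 4-cycle [<+1, +5, +1>, <+4, +0, +3>, <+5, +1, -4>, <-5, +5, +1>].
step 9: apply <+1, +5, +1> → <14, 18, 10>
step 10: apply <+4, +0, +3> → <18, 18, 13>
step 11: apply <+5, +1, -4> → <23, 19, 9>

<23, 19, 9>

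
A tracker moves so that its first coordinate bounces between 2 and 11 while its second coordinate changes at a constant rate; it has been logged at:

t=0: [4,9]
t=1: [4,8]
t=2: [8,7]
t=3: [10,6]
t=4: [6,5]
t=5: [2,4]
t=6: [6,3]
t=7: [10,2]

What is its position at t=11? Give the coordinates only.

The first coordinate travels 4 per step and bounces off the walls at 2 and 11.
  step 8: 10 → 8
  step 9: 8 → 4
  step 10: 4 → 4
  step 11: 4 → 8
The second coordinate changes by -1 each step: at step 11 it is -2.

[8,-2]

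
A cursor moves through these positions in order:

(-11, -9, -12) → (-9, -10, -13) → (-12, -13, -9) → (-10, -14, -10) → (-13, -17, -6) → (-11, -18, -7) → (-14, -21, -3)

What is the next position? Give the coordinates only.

(-12, -22, -4)

The moves between consecutive positions are (+2, -1, -1), (-3, -3, +4), (+2, -1, -1), (-3, -3, +4), (+2, -1, -1), (-3, -3, +4); they repeat the 2-cycle [(+2, -1, -1), (-3, -3, +4)].
step 7: apply (+2, -1, -1) → (-12, -22, -4)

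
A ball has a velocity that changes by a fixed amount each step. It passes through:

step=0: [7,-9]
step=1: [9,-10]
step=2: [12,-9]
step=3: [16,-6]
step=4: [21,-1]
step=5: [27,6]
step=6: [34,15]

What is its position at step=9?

Taking differences between consecutive positions: [+2,-1], [+3,+1], [+4,+3], [+5,+5], [+6,+7], [+7,+9]. These grow by [+1,+2] each step.
step 7: [34,15] + [+8,+11] → [42,26]
step 8: [42,26] + [+9,+13] → [51,39]
step 9: [51,39] + [+10,+15] → [61,54]

[61,54]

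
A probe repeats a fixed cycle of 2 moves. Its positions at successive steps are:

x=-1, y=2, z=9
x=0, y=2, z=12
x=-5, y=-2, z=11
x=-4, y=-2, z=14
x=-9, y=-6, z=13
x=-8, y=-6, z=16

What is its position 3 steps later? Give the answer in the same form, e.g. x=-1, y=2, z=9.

Differencing gives (+1, +0, +3), (-5, -4, -1), (+1, +0, +3), (-5, -4, -1), (+1, +0, +3). This is the pattern (+1, +0, +3), (-5, -4, -1) repeated.
step 6: apply (-5, -4, -1) → x=-13, y=-10, z=15
step 7: apply (+1, +0, +3) → x=-12, y=-10, z=18
step 8: apply (-5, -4, -1) → x=-17, y=-14, z=17

x=-17, y=-14, z=17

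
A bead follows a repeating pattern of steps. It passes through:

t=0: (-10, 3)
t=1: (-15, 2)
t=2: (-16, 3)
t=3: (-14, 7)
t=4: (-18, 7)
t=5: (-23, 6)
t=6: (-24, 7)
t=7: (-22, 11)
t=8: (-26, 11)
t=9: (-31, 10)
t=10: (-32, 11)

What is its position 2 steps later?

Step-to-step displacements: (-5, -1), (-1, +1), (+2, +4), (-4, +0), (-5, -1), (-1, +1), (+2, +4), (-4, +0), (-5, -1), (-1, +1) — a repeating cycle of length 4.
step 11: apply (+2, +4) → (-30, 15)
step 12: apply (-4, +0) → (-34, 15)

(-34, 15)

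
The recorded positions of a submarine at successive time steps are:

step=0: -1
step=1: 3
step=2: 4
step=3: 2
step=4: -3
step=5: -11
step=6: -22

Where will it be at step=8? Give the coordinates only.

Taking differences between consecutive positions: +4, +1, -2, -5, -8, -11. These grow by -3 each step.
step 7: -22 − 14 → -36
step 8: -36 − 17 → -53

-53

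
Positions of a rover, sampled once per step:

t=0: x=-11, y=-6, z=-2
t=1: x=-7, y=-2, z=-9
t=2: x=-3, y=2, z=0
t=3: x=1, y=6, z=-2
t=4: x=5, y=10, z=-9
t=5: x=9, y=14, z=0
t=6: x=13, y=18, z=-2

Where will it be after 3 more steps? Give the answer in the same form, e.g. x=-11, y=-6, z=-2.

The x coordinate changes by +4 each step, so at step 9 it is -11 + 9·(4) = 25.
The y coordinate changes by +4 each step, so at step 9 it is -6 + 9·(4) = 30.
The z coordinate repeats the cycle [-2, -9, 0] with period 3; step 9 mod 3 = 0, giving -2.

x=25, y=30, z=-2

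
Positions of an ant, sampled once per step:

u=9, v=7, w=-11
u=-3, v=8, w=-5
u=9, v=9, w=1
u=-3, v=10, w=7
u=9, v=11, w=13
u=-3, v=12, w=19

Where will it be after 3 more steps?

u=9, v=15, w=37

The u coordinate repeats the cycle [9, -3] with period 2; step 8 mod 2 = 0, giving 9.
The v coordinate changes by +1 each step, so at step 8 it is 7 + 8·(1) = 15.
The w coordinate changes by +6 each step, so at step 8 it is -11 + 8·(6) = 37.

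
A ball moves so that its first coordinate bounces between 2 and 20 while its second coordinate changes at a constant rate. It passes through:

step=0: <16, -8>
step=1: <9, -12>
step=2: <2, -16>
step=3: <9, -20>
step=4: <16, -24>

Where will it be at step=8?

The first coordinate reflects between 2 and 20, moving 7 per step.
  step 5: 16 → 17
  step 6: 17 → 10
  step 7: 10 → 3
  step 8: 3 → 8
The second coordinate changes by -4 each step: at step 8 it is -40.

<8, -40>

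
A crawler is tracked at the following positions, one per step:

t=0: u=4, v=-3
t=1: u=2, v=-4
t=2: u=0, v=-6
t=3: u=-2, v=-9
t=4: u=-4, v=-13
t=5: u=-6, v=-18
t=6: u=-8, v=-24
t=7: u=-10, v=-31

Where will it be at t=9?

First differences are (-2,-1), (-2,-2), (-2,-3), (-2,-4), (-2,-5), (-2,-6), (-2,-7); their common second difference is (+0,-1) (constant acceleration).
step 8: u=-10, v=-31 + (-2,-8) → u=-12, v=-39
step 9: u=-12, v=-39 + (-2,-9) → u=-14, v=-48

u=-14, v=-48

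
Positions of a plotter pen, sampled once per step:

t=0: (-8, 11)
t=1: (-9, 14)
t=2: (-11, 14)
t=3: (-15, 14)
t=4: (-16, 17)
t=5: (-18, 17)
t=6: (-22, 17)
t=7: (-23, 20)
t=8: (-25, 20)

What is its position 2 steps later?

Differencing gives (-1, +3), (-2, +0), (-4, +0), (-1, +3), (-2, +0), (-4, +0), (-1, +3), (-2, +0). This is the pattern (-1, +3), (-2, +0), (-4, +0) repeated.
step 9: apply (-4, +0) → (-29, 20)
step 10: apply (-1, +3) → (-30, 23)

(-30, 23)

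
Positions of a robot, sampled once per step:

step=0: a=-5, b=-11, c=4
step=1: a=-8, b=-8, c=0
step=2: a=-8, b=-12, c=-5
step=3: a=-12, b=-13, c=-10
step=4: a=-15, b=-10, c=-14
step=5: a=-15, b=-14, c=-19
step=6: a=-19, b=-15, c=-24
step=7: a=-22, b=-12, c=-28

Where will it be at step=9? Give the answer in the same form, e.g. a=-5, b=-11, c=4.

Step-to-step displacements: (-3, +3, -4), (+0, -4, -5), (-4, -1, -5), (-3, +3, -4), (+0, -4, -5), (-4, -1, -5), (-3, +3, -4) — a repeating cycle of length 3.
step 8: apply (+0, -4, -5) → a=-22, b=-16, c=-33
step 9: apply (-4, -1, -5) → a=-26, b=-17, c=-38

a=-26, b=-17, c=-38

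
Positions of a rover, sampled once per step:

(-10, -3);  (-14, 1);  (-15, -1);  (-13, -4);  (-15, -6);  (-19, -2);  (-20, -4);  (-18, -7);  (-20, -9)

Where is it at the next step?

(-24, -5)

Step-to-step displacements: (-4, +4), (-1, -2), (+2, -3), (-2, -2), (-4, +4), (-1, -2), (+2, -3), (-2, -2) — a repeating cycle of length 4.
step 9: apply (-4, +4) → (-24, -5)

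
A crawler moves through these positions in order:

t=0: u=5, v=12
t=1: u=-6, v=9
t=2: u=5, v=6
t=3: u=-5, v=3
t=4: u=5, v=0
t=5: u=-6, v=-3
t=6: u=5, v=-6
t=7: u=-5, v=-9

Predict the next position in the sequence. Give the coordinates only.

U: cycles through 5, -6, 5, -5 every 4 steps. Step 8 lands at position 0 of the cycle → 5.
V: linear, -3 per step → -12 at step 8.

u=5, v=-12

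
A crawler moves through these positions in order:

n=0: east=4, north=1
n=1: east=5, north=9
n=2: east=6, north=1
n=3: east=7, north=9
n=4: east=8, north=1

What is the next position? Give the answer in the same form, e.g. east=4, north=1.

east=9, north=9

The east coordinate changes by +1 each step, so at step 5 it is 4 + 5·(1) = 9.
The north coordinate repeats the cycle [1, 9] with period 2; step 5 mod 2 = 1, giving 9.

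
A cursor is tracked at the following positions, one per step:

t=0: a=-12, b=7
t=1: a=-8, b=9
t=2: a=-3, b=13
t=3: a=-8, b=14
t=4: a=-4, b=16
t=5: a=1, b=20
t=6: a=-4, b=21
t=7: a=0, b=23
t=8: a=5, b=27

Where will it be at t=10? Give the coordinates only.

a=4, b=30

Differencing gives (+4, +2), (+5, +4), (-5, +1), (+4, +2), (+5, +4), (-5, +1), (+4, +2), (+5, +4). This is the pattern (+4, +2), (+5, +4), (-5, +1) repeated.
step 9: apply (-5, +1) → a=0, b=28
step 10: apply (+4, +2) → a=4, b=30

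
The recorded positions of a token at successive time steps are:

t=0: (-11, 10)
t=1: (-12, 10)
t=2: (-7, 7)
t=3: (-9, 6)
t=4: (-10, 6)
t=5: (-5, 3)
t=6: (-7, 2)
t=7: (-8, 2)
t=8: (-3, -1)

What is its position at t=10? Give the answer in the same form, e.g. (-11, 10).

Differencing gives (-1, +0), (+5, -3), (-2, -1), (-1, +0), (+5, -3), (-2, -1), (-1, +0), (+5, -3). This is the pattern (-1, +0), (+5, -3), (-2, -1) repeated.
step 9: apply (-2, -1) → (-5, -2)
step 10: apply (-1, +0) → (-6, -2)

(-6, -2)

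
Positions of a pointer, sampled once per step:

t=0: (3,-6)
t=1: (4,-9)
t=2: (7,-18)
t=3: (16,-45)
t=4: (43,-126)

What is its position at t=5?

Step-to-step displacements: (+1,-3), (+3,-9), (+9,-27), (+27,-81); each is 3× the previous.
step 5: (43,-126) + (+81,-243) → (124,-369)

(124,-369)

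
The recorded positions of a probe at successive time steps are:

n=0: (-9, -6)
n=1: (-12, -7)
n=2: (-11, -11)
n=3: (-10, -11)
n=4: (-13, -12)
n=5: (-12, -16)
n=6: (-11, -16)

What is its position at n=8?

Step-to-step displacements: (-3, -1), (+1, -4), (+1, +0), (-3, -1), (+1, -4), (+1, +0) — a repeating cycle of length 3.
step 7: apply (-3, -1) → (-14, -17)
step 8: apply (+1, -4) → (-13, -21)

(-13, -21)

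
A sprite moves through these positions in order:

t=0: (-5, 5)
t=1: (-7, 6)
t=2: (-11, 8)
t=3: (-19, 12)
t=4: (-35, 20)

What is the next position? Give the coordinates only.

(-67, 36)

Consecutive displacements (-2, +1), (-4, +2), (-8, +4), (-16, +8) scale by a factor of 2 each step.
step 5: (-35, 20) + (-32, +16) → (-67, 36)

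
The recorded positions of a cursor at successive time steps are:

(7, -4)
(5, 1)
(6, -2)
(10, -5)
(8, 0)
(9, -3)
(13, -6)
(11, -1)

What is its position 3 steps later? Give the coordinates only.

Step-to-step displacements: (-2, +5), (+1, -3), (+4, -3), (-2, +5), (+1, -3), (+4, -3), (-2, +5) — a repeating cycle of length 3.
step 8: apply (+1, -3) → (12, -4)
step 9: apply (+4, -3) → (16, -7)
step 10: apply (-2, +5) → (14, -2)

(14, -2)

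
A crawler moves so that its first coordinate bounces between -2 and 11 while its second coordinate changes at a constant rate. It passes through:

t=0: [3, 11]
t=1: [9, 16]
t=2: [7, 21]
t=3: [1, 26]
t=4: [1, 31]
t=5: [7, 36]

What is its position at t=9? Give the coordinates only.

The first coordinate travels 6 per step and bounces off the walls at -2 and 11.
  step 6: 7 → 9
  step 7: 9 → 3
  step 8: 3 → -1
  step 9: -1 → 5
The second coordinate changes by +5 each step: at step 9 it is 56.

[5, 56]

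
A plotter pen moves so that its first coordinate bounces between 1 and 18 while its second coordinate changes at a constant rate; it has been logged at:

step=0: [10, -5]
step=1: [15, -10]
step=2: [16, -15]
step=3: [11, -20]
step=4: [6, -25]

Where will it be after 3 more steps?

The first coordinate reflects between 1 and 18, moving 5 per step.
  step 5: 6 → 1
  step 6: 1 → 6
  step 7: 6 → 11
The second coordinate changes by -5 each step: at step 7 it is -40.

[11, -40]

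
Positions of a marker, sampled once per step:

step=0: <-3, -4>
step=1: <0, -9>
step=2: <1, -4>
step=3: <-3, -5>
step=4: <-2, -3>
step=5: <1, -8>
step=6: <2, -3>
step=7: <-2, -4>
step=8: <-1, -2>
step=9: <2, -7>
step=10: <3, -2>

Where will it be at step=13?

<3, -6>

The moves between consecutive positions are <+3, -5>, <+1, +5>, <-4, -1>, <+1, +2>, <+3, -5>, <+1, +5>, <-4, -1>, <+1, +2>, <+3, -5>, <+1, +5>; they repeat the 4-cycle [<+3, -5>, <+1, +5>, <-4, -1>, <+1, +2>].
step 11: apply <-4, -1> → <-1, -3>
step 12: apply <+1, +2> → <0, -1>
step 13: apply <+3, -5> → <3, -6>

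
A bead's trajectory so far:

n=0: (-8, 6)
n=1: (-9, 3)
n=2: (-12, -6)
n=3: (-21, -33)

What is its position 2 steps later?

(-129, -357)

The jumps are (-1, -3), (-3, -9), (-9, -27) — a geometric progression with ratio 3.
step 4: (-21, -33) + (-27, -81) → (-48, -114)
step 5: (-48, -114) + (-81, -243) → (-129, -357)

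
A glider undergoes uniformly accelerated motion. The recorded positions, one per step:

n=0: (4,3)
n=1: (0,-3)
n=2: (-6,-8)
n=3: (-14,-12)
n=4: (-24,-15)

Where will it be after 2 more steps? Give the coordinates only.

(-50,-18)

First differences are (-4,-6), (-6,-5), (-8,-4), (-10,-3); their common second difference is (-2,+1) (constant acceleration).
step 5: (-24,-15) + (-12,-2) → (-36,-17)
step 6: (-36,-17) + (-14,-1) → (-50,-18)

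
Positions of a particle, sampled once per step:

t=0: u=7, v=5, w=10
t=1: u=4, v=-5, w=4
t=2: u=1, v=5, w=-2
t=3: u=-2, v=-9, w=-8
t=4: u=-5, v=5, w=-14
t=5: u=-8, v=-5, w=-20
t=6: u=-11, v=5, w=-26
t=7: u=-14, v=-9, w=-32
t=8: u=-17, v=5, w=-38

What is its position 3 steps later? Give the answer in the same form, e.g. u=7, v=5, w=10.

u=-26, v=-9, w=-56

The u coordinate changes by -3 each step, so at step 11 it is 7 + 11·(-3) = -26.
The v coordinate repeats the cycle [5, -5, 5, -9] with period 4; step 11 mod 4 = 3, giving -9.
The w coordinate changes by -6 each step, so at step 11 it is 10 + 11·(-6) = -56.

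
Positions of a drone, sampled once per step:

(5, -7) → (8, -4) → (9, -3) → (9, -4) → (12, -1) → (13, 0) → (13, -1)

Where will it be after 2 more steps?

Step-to-step displacements: (+3, +3), (+1, +1), (+0, -1), (+3, +3), (+1, +1), (+0, -1) — a repeating cycle of length 3.
step 7: apply (+3, +3) → (16, 2)
step 8: apply (+1, +1) → (17, 3)

(17, 3)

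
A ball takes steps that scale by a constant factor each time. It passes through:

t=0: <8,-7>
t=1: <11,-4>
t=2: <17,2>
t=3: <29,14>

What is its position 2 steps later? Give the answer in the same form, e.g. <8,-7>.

Consecutive displacements <+3,+3>, <+6,+6>, <+12,+12> scale by a factor of 2 each step.
step 4: <29,14> + <+24,+24> → <53,38>
step 5: <53,38> + <+48,+48> → <101,86>

<101,86>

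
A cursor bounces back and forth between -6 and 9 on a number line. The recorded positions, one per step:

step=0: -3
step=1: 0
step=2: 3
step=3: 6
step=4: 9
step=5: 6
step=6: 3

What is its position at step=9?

-6

The value travels 3 per step and bounces off the walls at -6 and 9.
  step 7: 3 → 0
  step 8: 0 → -3
  step 9: -3 → -6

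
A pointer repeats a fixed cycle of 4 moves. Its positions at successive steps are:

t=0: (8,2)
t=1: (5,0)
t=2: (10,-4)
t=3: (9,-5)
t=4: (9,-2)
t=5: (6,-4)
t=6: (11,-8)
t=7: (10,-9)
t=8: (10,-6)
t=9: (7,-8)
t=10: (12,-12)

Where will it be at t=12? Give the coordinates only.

(11,-10)

Differencing gives (-3,-2), (+5,-4), (-1,-1), (+0,+3), (-3,-2), (+5,-4), (-1,-1), (+0,+3), (-3,-2), (+5,-4). This is the pattern (-3,-2), (+5,-4), (-1,-1), (+0,+3) repeated.
step 11: apply (-1,-1) → (11,-13)
step 12: apply (+0,+3) → (11,-10)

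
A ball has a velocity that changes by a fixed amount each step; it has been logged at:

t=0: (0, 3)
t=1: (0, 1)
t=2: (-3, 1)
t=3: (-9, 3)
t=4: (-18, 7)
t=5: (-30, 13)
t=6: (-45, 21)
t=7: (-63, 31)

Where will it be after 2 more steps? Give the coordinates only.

(-108, 57)

Successive displacements: (+0, -2), (-3, +0), (-6, +2), (-9, +4), (-12, +6), (-15, +8), (-18, +10) — each changes by (-3, +2).
step 8: (-63, 31) + (-21, +12) → (-84, 43)
step 9: (-84, 43) + (-24, +14) → (-108, 57)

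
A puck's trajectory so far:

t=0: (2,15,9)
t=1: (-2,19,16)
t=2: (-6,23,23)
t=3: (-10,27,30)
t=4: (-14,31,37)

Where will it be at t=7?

(-26,43,58)

Constant displacement of (-4,+4,+7) per step.
step 5: (-14,31,37) + (-4,+4,+7) → (-18,35,44)
step 6: (-18,35,44) + (-4,+4,+7) → (-22,39,51)
step 7: (-22,39,51) + (-4,+4,+7) → (-26,43,58)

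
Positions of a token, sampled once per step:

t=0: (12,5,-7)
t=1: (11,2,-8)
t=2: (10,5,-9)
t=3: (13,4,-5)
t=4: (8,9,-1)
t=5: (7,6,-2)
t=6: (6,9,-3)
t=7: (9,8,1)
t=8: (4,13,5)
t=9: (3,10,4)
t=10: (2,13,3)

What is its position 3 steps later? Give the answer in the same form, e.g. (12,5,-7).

(-1,14,10)

The moves between consecutive positions are (-1,-3,-1), (-1,+3,-1), (+3,-1,+4), (-5,+5,+4), (-1,-3,-1), (-1,+3,-1), (+3,-1,+4), (-5,+5,+4), (-1,-3,-1), (-1,+3,-1); they repeat the 4-cycle [(-1,-3,-1), (-1,+3,-1), (+3,-1,+4), (-5,+5,+4)].
step 11: apply (+3,-1,+4) → (5,12,7)
step 12: apply (-5,+5,+4) → (0,17,11)
step 13: apply (-1,-3,-1) → (-1,14,10)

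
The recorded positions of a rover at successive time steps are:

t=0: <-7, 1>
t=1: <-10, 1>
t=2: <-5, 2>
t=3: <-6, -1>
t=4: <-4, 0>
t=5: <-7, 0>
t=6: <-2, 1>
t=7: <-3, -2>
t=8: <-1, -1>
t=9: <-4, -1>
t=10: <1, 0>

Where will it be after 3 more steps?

<-1, -2>

The moves between consecutive positions are <-3, +0>, <+5, +1>, <-1, -3>, <+2, +1>, <-3, +0>, <+5, +1>, <-1, -3>, <+2, +1>, <-3, +0>, <+5, +1>; they repeat the 4-cycle [<-3, +0>, <+5, +1>, <-1, -3>, <+2, +1>].
step 11: apply <-1, -3> → <0, -3>
step 12: apply <+2, +1> → <2, -2>
step 13: apply <-3, +0> → <-1, -2>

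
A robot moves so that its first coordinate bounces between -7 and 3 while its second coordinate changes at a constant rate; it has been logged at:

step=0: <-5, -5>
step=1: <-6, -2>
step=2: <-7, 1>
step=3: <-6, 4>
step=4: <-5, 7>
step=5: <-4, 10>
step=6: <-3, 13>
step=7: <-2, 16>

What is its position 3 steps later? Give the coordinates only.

The first coordinate reflects between -7 and 3, moving 1 per step.
  step 8: -2 → -1
  step 9: -1 → 0
  step 10: 0 → 1
The second coordinate changes by +3 each step: at step 10 it is 25.

<1, 25>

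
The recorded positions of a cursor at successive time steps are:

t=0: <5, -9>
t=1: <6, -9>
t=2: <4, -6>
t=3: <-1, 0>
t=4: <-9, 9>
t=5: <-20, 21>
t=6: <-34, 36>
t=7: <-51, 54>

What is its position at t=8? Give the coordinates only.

First differences are <+1, +0>, <-2, +3>, <-5, +6>, <-8, +9>, <-11, +12>, <-14, +15>, <-17, +18>; their common second difference is <-3, +3> (constant acceleration).
step 8: <-51, 54> + <-20, +21> → <-71, 75>

<-71, 75>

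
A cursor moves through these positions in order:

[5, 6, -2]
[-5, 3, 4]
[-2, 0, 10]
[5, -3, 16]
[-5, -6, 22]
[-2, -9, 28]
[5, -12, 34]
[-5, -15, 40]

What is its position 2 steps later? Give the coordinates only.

First: cycles through 5, -5, -2 every 3 steps. Step 9 lands at position 0 of the cycle → 5.
Second: linear, -3 per step → -21 at step 9.
Third: linear, +6 per step → 52 at step 9.

[5, -21, 52]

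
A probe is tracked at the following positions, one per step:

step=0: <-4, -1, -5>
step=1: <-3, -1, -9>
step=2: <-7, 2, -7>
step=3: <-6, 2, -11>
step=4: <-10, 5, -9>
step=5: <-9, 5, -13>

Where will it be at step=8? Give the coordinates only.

Differencing gives <+1, +0, -4>, <-4, +3, +2>, <+1, +0, -4>, <-4, +3, +2>, <+1, +0, -4>. This is the pattern <+1, +0, -4>, <-4, +3, +2> repeated.
step 6: apply <-4, +3, +2> → <-13, 8, -11>
step 7: apply <+1, +0, -4> → <-12, 8, -15>
step 8: apply <-4, +3, +2> → <-16, 11, -13>

<-16, 11, -13>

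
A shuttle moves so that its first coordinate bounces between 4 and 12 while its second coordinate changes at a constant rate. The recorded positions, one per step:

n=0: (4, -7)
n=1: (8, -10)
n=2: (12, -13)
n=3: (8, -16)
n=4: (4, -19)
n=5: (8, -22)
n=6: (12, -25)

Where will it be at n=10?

(12, -37)

The first coordinate travels 4 per step and bounces off the walls at 4 and 12.
  step 7: 12 → 8
  step 8: 8 → 4
  step 9: 4 → 8
  step 10: 8 → 12
The second coordinate changes by -3 each step: at step 10 it is -37.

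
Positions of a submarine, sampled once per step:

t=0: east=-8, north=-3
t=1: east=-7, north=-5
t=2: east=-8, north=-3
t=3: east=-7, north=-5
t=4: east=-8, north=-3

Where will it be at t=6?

east=-8, north=-3

The jumps are (+1, -2), (-1, +2), (+1, -2), (-1, +2) — a geometric progression with ratio -1.
step 5: east=-8, north=-3 + (+1, -2) → east=-7, north=-5
step 6: east=-7, north=-5 + (-1, +2) → east=-8, north=-3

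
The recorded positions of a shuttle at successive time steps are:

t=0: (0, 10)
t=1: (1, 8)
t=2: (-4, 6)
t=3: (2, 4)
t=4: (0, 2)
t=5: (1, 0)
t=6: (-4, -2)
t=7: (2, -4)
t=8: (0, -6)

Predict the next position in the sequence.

The first coordinate repeats the cycle [0, 1, -4, 2] with period 4; step 9 mod 4 = 1, giving 1.
The second coordinate changes by -2 each step, so at step 9 it is 10 + 9·(-2) = -8.

(1, -8)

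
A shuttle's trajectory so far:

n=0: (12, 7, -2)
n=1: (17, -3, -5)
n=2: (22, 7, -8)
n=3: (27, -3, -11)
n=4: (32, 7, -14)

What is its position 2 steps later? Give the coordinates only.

(42, 7, -20)

The first coordinate changes by +5 each step, so at step 6 it is 12 + 6·(5) = 42.
The second coordinate repeats the cycle [7, -3] with period 2; step 6 mod 2 = 0, giving 7.
The third coordinate changes by -3 each step, so at step 6 it is -2 + 6·(-3) = -20.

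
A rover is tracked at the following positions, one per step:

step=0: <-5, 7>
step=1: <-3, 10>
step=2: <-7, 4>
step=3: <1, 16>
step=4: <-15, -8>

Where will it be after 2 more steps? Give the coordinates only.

The jumps are <+2, +3>, <-4, -6>, <+8, +12>, <-16, -24> — a geometric progression with ratio -2.
step 5: <-15, -8> + <+32, +48> → <17, 40>
step 6: <17, 40> + <-64, -96> → <-47, -56>

<-47, -56>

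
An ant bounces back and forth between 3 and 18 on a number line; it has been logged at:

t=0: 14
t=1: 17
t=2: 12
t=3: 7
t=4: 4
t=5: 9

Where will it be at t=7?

17

The value travels 5 per step and bounces off the walls at 3 and 18.
  step 6: 9 → 14
  step 7: 14 → 17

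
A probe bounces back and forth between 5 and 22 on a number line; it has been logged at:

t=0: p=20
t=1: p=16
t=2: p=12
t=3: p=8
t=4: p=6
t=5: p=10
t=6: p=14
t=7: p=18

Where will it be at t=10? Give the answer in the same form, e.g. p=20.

p=14

The value reflects between 5 and 22, moving 4 per step.
  step 8: 18 → 22
  step 9: 22 → 18
  step 10: 18 → 14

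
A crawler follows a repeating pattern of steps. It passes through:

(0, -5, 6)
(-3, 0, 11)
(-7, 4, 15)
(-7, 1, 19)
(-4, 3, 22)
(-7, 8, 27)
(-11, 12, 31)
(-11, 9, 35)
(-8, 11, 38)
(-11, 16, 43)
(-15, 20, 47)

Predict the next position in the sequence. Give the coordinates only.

(-15, 17, 51)

Step-to-step displacements: (-3, +5, +5), (-4, +4, +4), (+0, -3, +4), (+3, +2, +3), (-3, +5, +5), (-4, +4, +4), (+0, -3, +4), (+3, +2, +3), (-3, +5, +5), (-4, +4, +4) — a repeating cycle of length 4.
step 11: apply (+0, -3, +4) → (-15, 17, 51)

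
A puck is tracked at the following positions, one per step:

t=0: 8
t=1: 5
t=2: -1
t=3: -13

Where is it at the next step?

-37

Step-to-step displacements: -3, -6, -12; each is 2× the previous.
step 4: -13 − 24 → -37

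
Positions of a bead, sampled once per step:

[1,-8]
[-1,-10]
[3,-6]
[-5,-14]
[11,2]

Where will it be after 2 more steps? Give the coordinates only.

[43,34]

Step-to-step displacements: [-2,-2], [+4,+4], [-8,-8], [+16,+16]; each is -2× the previous.
step 5: [11,2] + [-32,-32] → [-21,-30]
step 6: [-21,-30] + [+64,+64] → [43,34]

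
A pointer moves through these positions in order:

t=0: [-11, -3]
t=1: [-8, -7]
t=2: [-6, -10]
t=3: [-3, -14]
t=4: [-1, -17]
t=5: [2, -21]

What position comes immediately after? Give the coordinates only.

Differencing gives [+3, -4], [+2, -3], [+3, -4], [+2, -3], [+3, -4]. This is the pattern [+3, -4], [+2, -3] repeated.
step 6: apply [+2, -3] → [4, -24]

[4, -24]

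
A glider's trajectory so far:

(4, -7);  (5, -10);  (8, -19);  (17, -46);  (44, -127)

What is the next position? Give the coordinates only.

Step-to-step displacements: (+1, -3), (+3, -9), (+9, -27), (+27, -81); each is 3× the previous.
step 5: (44, -127) + (+81, -243) → (125, -370)

(125, -370)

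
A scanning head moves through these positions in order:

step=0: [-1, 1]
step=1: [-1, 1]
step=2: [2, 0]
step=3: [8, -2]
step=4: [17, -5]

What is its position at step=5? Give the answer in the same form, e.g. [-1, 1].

[29, -9]

Successive displacements: [+0, +0], [+3, -1], [+6, -2], [+9, -3] — each changes by [+3, -1].
step 5: [17, -5] + [+12, -4] → [29, -9]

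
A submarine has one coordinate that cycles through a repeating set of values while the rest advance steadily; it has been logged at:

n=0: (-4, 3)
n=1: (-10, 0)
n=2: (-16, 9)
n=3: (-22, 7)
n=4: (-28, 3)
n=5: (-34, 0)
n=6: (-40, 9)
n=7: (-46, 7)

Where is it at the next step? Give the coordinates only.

The first coordinate changes by -6 each step, so at step 8 it is -4 + 8·(-6) = -52.
The second coordinate repeats the cycle [3, 0, 9, 7] with period 4; step 8 mod 4 = 0, giving 3.

(-52, 3)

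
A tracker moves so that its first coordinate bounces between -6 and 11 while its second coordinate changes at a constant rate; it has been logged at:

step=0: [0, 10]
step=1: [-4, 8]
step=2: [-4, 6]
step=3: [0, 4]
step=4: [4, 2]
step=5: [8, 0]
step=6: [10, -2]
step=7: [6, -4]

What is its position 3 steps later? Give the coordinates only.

[-6, -10]

The first coordinate reflects between -6 and 11, moving 4 per step.
  step 8: 6 → 2
  step 9: 2 → -2
  step 10: -2 → -6
The second coordinate changes by -2 each step: at step 10 it is -10.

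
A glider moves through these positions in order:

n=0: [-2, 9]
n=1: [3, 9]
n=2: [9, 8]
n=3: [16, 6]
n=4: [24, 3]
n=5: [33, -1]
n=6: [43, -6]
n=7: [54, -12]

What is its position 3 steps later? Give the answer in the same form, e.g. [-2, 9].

[93, -36]

First differences are [+5, +0], [+6, -1], [+7, -2], [+8, -3], [+9, -4], [+10, -5], [+11, -6]; their common second difference is [+1, -1] (constant acceleration).
step 8: [54, -12] + [+12, -7] → [66, -19]
step 9: [66, -19] + [+13, -8] → [79, -27]
step 10: [79, -27] + [+14, -9] → [93, -36]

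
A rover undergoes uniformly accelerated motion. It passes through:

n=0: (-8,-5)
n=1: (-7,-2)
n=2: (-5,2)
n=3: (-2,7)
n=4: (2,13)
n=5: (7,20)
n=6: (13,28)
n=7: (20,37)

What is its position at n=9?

First differences are (+1,+3), (+2,+4), (+3,+5), (+4,+6), (+5,+7), (+6,+8), (+7,+9); their common second difference is (+1,+1) (constant acceleration).
step 8: (20,37) + (+8,+10) → (28,47)
step 9: (28,47) + (+9,+11) → (37,58)

(37,58)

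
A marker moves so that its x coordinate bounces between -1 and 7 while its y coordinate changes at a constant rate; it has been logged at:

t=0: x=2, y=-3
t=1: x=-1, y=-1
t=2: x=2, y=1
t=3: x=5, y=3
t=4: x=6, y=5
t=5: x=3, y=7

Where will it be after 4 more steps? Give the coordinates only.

x=7, y=15

The x coordinate reflects between -1 and 7, moving 3 per step.
  step 6: 3 → 0
  step 7: 0 → 1
  step 8: 1 → 4
  step 9: 4 → 7
The y coordinate changes by +2 each step: at step 9 it is 15.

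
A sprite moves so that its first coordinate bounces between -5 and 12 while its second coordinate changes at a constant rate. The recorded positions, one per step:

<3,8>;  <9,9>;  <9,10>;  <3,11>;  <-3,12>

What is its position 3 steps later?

<11,15>

The first coordinate reflects between -5 and 12, moving 6 per step.
  step 5: -3 → -1
  step 6: -1 → 5
  step 7: 5 → 11
The second coordinate changes by +1 each step: at step 7 it is 15.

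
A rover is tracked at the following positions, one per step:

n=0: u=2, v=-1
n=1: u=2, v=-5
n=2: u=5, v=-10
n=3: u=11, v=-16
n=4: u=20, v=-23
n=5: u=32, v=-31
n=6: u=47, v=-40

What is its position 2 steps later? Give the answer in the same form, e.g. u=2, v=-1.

u=86, v=-61

Successive displacements: (+0, -4), (+3, -5), (+6, -6), (+9, -7), (+12, -8), (+15, -9) — each changes by (+3, -1).
step 7: u=47, v=-40 + (+18, -10) → u=65, v=-50
step 8: u=65, v=-50 + (+21, -11) → u=86, v=-61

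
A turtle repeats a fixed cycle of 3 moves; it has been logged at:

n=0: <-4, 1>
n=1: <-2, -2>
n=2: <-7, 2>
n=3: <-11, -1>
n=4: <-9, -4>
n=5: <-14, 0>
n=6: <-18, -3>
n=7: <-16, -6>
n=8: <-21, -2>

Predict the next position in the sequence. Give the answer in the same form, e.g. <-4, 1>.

The moves between consecutive positions are <+2, -3>, <-5, +4>, <-4, -3>, <+2, -3>, <-5, +4>, <-4, -3>, <+2, -3>, <-5, +4>; they repeat the 3-cycle [<+2, -3>, <-5, +4>, <-4, -3>].
step 9: apply <-4, -3> → <-25, -5>

<-25, -5>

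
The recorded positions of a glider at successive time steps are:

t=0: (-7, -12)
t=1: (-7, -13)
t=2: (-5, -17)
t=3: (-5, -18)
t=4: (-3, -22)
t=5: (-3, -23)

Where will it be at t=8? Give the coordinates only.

(1, -32)

Differencing gives (+0, -1), (+2, -4), (+0, -1), (+2, -4), (+0, -1). This is the pattern (+0, -1), (+2, -4) repeated.
step 6: apply (+2, -4) → (-1, -27)
step 7: apply (+0, -1) → (-1, -28)
step 8: apply (+2, -4) → (1, -32)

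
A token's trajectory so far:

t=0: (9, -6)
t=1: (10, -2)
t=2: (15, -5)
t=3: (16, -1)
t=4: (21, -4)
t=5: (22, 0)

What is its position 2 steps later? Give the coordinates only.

Step-to-step displacements: (+1, +4), (+5, -3), (+1, +4), (+5, -3), (+1, +4) — a repeating cycle of length 2.
step 6: apply (+5, -3) → (27, -3)
step 7: apply (+1, +4) → (28, 1)

(28, 1)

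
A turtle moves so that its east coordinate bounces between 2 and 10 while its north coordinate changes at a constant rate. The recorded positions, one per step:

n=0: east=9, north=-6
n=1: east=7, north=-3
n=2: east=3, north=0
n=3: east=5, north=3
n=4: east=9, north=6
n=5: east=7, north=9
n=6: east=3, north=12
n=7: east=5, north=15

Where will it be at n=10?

east=3, north=24

The east coordinate reflects between 2 and 10, moving 4 per step.
  step 8: 5 → 9
  step 9: 9 → 7
  step 10: 7 → 3
The north coordinate changes by +3 each step: at step 10 it is 24.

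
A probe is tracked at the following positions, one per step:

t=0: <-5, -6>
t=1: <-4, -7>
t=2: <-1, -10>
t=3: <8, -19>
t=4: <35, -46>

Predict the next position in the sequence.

<116, -127>

Consecutive displacements <+1, -1>, <+3, -3>, <+9, -9>, <+27, -27> scale by a factor of 3 each step.
step 5: <35, -46> + <+81, -81> → <116, -127>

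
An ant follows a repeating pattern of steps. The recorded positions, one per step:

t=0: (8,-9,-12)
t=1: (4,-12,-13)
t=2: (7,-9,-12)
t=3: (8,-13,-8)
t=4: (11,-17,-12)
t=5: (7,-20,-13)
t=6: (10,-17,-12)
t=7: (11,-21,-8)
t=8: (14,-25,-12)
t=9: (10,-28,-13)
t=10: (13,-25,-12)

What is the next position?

Differencing gives (-4,-3,-1), (+3,+3,+1), (+1,-4,+4), (+3,-4,-4), (-4,-3,-1), (+3,+3,+1), (+1,-4,+4), (+3,-4,-4), (-4,-3,-1), (+3,+3,+1). This is the pattern (-4,-3,-1), (+3,+3,+1), (+1,-4,+4), (+3,-4,-4) repeated.
step 11: apply (+1,-4,+4) → (14,-29,-8)

(14,-29,-8)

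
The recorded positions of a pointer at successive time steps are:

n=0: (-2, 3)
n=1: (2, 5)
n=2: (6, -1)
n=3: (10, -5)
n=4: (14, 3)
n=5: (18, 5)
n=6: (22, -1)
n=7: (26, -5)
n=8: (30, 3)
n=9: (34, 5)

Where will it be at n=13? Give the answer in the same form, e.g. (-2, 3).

(50, 5)

First: linear, +4 per step → 50 at step 13.
Second: cycles through 3, 5, -1, -5 every 4 steps. Step 13 lands at position 1 of the cycle → 5.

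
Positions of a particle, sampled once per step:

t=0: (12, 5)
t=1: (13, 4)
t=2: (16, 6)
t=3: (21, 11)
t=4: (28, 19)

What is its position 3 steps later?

Taking differences between consecutive positions: (+1, -1), (+3, +2), (+5, +5), (+7, +8). These grow by (+2, +3) each step.
step 5: (28, 19) + (+9, +11) → (37, 30)
step 6: (37, 30) + (+11, +14) → (48, 44)
step 7: (48, 44) + (+13, +17) → (61, 61)

(61, 61)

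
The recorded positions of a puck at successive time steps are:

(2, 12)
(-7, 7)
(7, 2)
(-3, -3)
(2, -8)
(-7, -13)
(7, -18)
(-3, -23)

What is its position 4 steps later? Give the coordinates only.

(-3, -43)

The first coordinate repeats the cycle [2, -7, 7, -3] with period 4; step 11 mod 4 = 3, giving -3.
The second coordinate changes by -5 each step, so at step 11 it is 12 + 11·(-5) = -43.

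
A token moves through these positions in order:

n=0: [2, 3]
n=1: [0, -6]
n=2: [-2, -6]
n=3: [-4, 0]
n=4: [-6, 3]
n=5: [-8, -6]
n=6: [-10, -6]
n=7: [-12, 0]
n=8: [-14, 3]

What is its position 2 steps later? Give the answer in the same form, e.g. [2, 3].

The first coordinate changes by -2 each step, so at step 10 it is 2 + 10·(-2) = -18.
The second coordinate repeats the cycle [3, -6, -6, 0] with period 4; step 10 mod 4 = 2, giving -6.

[-18, -6]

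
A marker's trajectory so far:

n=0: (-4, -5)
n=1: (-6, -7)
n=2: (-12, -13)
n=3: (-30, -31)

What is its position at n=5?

Consecutive displacements (-2, -2), (-6, -6), (-18, -18) scale by a factor of 3 each step.
step 4: (-30, -31) + (-54, -54) → (-84, -85)
step 5: (-84, -85) + (-162, -162) → (-246, -247)

(-246, -247)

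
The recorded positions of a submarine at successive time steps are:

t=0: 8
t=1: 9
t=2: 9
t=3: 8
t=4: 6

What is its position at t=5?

3

First differences are +1, +0, -1, -2; their common second difference is -1 (constant acceleration).
step 5: 6 − 3 → 3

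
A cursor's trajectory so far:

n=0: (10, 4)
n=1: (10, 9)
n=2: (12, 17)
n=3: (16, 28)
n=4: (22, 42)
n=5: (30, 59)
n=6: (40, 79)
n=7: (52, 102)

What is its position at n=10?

(100, 189)

First differences are (+0, +5), (+2, +8), (+4, +11), (+6, +14), (+8, +17), (+10, +20), (+12, +23); their common second difference is (+2, +3) (constant acceleration).
step 8: (52, 102) + (+14, +26) → (66, 128)
step 9: (66, 128) + (+16, +29) → (82, 157)
step 10: (82, 157) + (+18, +32) → (100, 189)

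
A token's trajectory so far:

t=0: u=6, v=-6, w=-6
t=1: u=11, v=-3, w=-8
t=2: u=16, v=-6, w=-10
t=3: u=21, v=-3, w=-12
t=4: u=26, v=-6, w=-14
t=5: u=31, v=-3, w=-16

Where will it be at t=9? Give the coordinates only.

u=51, v=-3, w=-24

The u coordinate changes by +5 each step, so at step 9 it is 6 + 9·(5) = 51.
The v coordinate repeats the cycle [-6, -3] with period 2; step 9 mod 2 = 1, giving -3.
The w coordinate changes by -2 each step, so at step 9 it is -6 + 9·(-2) = -24.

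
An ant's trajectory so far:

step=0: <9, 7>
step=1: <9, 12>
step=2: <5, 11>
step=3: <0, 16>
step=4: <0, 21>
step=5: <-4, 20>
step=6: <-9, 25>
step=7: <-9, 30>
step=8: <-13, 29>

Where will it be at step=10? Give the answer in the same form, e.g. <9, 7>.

The moves between consecutive positions are <+0, +5>, <-4, -1>, <-5, +5>, <+0, +5>, <-4, -1>, <-5, +5>, <+0, +5>, <-4, -1>; they repeat the 3-cycle [<+0, +5>, <-4, -1>, <-5, +5>].
step 9: apply <-5, +5> → <-18, 34>
step 10: apply <+0, +5> → <-18, 39>

<-18, 39>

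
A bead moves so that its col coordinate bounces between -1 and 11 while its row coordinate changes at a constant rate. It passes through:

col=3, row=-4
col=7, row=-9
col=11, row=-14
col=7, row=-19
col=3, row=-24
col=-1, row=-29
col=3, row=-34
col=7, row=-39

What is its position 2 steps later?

col=7, row=-49

The col coordinate reflects between -1 and 11, moving 4 per step.
  step 8: 7 → 11
  step 9: 11 → 7
The row coordinate changes by -5 each step: at step 9 it is -49.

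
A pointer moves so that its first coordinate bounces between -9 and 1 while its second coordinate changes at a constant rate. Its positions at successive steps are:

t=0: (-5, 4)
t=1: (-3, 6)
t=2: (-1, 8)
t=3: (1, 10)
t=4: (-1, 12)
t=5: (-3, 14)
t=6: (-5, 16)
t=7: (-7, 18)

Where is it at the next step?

(-9, 20)

The first coordinate reflects between -9 and 1, moving 2 per step.
  step 8: -7 → -9
The second coordinate changes by +2 each step: at step 8 it is 20.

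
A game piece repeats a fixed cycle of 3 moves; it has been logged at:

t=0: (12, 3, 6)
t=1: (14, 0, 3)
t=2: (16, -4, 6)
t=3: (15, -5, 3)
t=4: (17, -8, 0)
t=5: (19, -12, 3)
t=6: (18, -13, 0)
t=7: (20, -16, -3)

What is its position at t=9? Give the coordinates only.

(21, -21, -3)

Step-to-step displacements: (+2, -3, -3), (+2, -4, +3), (-1, -1, -3), (+2, -3, -3), (+2, -4, +3), (-1, -1, -3), (+2, -3, -3) — a repeating cycle of length 3.
step 8: apply (+2, -4, +3) → (22, -20, 0)
step 9: apply (-1, -1, -3) → (21, -21, -3)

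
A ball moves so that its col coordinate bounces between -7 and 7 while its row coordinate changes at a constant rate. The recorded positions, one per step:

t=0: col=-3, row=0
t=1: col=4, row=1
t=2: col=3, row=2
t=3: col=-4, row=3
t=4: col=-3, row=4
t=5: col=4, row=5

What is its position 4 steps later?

col=4, row=9

The col coordinate reflects between -7 and 7, moving 7 per step.
  step 6: 4 → 3
  step 7: 3 → -4
  step 8: -4 → -3
  step 9: -3 → 4
The row coordinate changes by +1 each step: at step 9 it is 9.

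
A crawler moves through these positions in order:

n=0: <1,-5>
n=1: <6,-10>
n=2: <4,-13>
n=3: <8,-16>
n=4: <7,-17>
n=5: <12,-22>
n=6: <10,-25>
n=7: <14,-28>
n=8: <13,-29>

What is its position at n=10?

<16,-37>

Step-to-step displacements: <+5,-5>, <-2,-3>, <+4,-3>, <-1,-1>, <+5,-5>, <-2,-3>, <+4,-3>, <-1,-1> — a repeating cycle of length 4.
step 9: apply <+5,-5> → <18,-34>
step 10: apply <-2,-3> → <16,-37>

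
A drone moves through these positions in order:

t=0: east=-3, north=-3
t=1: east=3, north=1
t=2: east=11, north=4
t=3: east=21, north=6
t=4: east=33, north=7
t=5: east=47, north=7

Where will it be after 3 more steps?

east=101, north=1

Successive displacements: (+6,+4), (+8,+3), (+10,+2), (+12,+1), (+14,+0) — each changes by (+2,-1).
step 6: east=47, north=7 + (+16,-1) → east=63, north=6
step 7: east=63, north=6 + (+18,-2) → east=81, north=4
step 8: east=81, north=4 + (+20,-3) → east=101, north=1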